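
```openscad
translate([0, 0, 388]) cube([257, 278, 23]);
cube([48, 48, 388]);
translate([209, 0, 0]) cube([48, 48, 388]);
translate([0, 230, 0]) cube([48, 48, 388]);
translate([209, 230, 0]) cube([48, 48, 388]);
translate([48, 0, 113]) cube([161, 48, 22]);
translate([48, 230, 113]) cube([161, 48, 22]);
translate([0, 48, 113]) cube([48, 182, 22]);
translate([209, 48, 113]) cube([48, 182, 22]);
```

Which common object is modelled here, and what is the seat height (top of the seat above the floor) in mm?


A stool. The seat height is 411 mm.

A 257×278×23 slab at z = 388 on four corner posts — a stool. The seat top is 388 + 23 = 411 mm.


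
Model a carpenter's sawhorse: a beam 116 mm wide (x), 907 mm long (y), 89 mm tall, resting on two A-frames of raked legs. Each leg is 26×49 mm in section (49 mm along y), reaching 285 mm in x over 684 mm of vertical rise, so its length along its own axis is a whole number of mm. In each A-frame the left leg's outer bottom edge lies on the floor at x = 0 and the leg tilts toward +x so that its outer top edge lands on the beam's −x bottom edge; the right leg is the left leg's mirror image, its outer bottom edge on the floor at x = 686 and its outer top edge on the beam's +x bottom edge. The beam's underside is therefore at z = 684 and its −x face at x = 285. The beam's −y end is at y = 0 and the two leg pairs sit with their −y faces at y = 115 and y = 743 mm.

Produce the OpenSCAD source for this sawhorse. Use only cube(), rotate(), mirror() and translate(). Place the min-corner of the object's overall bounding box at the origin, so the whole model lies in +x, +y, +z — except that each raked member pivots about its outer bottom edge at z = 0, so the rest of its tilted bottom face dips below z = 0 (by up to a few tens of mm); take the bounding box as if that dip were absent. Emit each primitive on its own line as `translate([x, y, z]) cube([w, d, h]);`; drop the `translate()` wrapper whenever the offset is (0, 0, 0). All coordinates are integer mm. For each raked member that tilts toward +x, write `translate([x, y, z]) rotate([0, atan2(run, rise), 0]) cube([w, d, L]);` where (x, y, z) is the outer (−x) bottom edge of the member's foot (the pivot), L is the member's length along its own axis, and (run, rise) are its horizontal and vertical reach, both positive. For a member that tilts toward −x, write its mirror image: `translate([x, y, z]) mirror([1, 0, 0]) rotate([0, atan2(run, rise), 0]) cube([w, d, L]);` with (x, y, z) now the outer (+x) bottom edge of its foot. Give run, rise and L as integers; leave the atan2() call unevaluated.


// leg length = √(285² + 684²) = 741
// right-leg outer foot x = 2·285 + 116 = 686
// beam min-corner = (285, 0, 684)
translate([285, 0, 684]) cube([116, 907, 89]);
translate([0, 115, 0]) rotate([0, atan2(285, 684), 0]) cube([26, 49, 741]);
translate([686, 115, 0]) mirror([1, 0, 0]) rotate([0, atan2(285, 684), 0]) cube([26, 49, 741]);
translate([0, 743, 0]) rotate([0, atan2(285, 684), 0]) cube([26, 49, 741]);
translate([686, 743, 0]) mirror([1, 0, 0]) rotate([0, atan2(285, 684), 0]) cube([26, 49, 741]);


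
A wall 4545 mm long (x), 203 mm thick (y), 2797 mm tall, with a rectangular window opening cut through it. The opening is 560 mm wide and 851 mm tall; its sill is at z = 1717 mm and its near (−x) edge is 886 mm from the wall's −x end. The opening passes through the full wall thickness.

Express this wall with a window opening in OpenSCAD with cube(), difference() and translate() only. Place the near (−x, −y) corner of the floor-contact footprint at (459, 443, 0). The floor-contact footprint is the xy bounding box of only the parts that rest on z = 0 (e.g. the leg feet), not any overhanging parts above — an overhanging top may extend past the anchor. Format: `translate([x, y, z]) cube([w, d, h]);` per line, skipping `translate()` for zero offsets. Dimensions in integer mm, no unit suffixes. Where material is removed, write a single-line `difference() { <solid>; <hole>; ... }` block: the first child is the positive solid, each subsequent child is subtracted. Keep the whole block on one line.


difference() { translate([459, 443, 0]) cube([4545, 203, 2797]); translate([1345, 443, 1717]) cube([560, 203, 851]); }


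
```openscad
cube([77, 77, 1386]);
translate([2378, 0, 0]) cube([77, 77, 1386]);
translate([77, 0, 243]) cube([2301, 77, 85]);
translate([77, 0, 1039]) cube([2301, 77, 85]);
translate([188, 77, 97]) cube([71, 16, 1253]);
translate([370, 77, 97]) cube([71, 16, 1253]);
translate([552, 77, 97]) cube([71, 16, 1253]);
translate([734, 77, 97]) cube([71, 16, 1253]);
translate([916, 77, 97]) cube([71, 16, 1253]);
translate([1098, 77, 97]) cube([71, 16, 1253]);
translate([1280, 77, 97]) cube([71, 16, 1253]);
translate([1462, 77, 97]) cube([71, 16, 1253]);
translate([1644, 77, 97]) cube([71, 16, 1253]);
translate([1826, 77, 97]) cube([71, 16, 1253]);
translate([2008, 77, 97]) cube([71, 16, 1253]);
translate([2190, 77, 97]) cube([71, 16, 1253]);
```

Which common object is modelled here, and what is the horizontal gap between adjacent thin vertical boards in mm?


A fence section. The picket gap is 111 mm.

Two posts, two rails, 12 pickets — a fence section. Span 2301 mm holds 12 pickets of 71 mm with 13 equal gaps: ⌊(2301 − 12·71) / 13⌋ = 111 mm.


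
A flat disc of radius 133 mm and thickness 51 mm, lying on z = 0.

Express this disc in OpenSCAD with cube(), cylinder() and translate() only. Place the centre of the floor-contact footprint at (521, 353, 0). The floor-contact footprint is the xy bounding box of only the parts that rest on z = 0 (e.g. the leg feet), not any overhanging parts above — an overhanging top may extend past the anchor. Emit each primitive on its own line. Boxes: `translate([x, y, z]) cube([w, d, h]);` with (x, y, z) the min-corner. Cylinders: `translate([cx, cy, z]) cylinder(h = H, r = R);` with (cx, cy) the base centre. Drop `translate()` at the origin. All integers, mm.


translate([521, 353, 0]) cylinder(h = 51, r = 133);


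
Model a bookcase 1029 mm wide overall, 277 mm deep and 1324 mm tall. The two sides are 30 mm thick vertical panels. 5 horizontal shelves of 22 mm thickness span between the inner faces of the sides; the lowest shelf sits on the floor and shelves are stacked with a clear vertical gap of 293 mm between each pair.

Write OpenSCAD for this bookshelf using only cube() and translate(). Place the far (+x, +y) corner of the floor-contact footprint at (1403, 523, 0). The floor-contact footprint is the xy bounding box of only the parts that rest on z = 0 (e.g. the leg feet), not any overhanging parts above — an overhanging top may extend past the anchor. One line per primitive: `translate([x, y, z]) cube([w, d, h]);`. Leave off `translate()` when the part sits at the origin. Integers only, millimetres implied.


translate([374, 246, 0]) cube([30, 277, 1324]);
translate([1373, 246, 0]) cube([30, 277, 1324]);
translate([404, 246, 0]) cube([969, 277, 22]);
translate([404, 246, 315]) cube([969, 277, 22]);
translate([404, 246, 630]) cube([969, 277, 22]);
translate([404, 246, 945]) cube([969, 277, 22]);
translate([404, 246, 1260]) cube([969, 277, 22]);


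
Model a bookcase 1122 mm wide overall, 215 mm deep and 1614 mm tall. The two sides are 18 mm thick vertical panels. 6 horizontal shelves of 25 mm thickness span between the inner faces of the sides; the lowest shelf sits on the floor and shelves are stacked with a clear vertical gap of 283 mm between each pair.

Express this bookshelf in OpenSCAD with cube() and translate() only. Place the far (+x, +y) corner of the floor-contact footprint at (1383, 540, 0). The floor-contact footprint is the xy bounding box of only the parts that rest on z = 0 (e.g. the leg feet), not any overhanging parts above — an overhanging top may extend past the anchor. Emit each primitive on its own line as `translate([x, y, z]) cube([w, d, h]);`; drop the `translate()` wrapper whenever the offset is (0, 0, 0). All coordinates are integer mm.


translate([261, 325, 0]) cube([18, 215, 1614]);
translate([1365, 325, 0]) cube([18, 215, 1614]);
translate([279, 325, 0]) cube([1086, 215, 25]);
translate([279, 325, 308]) cube([1086, 215, 25]);
translate([279, 325, 616]) cube([1086, 215, 25]);
translate([279, 325, 924]) cube([1086, 215, 25]);
translate([279, 325, 1232]) cube([1086, 215, 25]);
translate([279, 325, 1540]) cube([1086, 215, 25]);


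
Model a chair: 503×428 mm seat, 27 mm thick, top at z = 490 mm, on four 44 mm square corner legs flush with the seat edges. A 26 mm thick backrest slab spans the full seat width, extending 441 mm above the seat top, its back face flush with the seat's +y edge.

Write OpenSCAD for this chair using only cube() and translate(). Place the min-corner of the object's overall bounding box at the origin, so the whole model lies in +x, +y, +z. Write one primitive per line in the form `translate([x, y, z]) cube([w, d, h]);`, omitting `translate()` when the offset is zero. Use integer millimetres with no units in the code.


translate([0, 0, 463]) cube([503, 428, 27]);
cube([44, 44, 463]);
translate([459, 0, 0]) cube([44, 44, 463]);
translate([0, 384, 0]) cube([44, 44, 463]);
translate([459, 384, 0]) cube([44, 44, 463]);
translate([0, 402, 490]) cube([503, 26, 441]);


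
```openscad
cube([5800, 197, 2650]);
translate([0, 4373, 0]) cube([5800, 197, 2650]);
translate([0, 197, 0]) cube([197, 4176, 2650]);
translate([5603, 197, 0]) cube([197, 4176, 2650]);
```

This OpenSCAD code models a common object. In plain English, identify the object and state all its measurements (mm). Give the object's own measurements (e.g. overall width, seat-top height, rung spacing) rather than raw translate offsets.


The wall frame of a small rectangular building: four walls, each 2650 mm tall and 197 mm thick, enclosing a footprint 5800 mm (x) by 4570 mm (y) outside-to-outside, with no floor or roof. The front and back walls (the −y and +y sides) span the full width; the two side walls fit between them.


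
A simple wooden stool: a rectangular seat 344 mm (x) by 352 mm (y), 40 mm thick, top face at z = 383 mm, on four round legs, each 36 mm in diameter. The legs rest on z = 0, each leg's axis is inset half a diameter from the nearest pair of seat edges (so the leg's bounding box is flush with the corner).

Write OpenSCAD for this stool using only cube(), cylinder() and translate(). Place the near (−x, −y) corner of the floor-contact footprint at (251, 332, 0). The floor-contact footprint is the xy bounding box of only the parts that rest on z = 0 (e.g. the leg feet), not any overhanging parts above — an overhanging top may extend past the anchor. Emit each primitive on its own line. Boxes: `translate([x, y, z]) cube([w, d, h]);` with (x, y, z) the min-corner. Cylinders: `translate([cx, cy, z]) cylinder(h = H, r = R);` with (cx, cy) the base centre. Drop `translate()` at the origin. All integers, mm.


translate([251, 332, 343]) cube([344, 352, 40]);
translate([269, 350, 0]) cylinder(h = 343, r = 18);
translate([577, 350, 0]) cylinder(h = 343, r = 18);
translate([269, 666, 0]) cylinder(h = 343, r = 18);
translate([577, 666, 0]) cylinder(h = 343, r = 18);


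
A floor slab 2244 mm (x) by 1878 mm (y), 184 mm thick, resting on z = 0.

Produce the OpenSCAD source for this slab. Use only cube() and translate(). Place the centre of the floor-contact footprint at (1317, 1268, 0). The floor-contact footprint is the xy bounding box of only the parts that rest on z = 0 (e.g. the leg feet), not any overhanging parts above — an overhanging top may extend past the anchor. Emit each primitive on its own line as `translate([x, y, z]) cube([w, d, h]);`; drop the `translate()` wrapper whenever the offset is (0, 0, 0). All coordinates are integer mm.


translate([195, 329, 0]) cube([2244, 1878, 184]);


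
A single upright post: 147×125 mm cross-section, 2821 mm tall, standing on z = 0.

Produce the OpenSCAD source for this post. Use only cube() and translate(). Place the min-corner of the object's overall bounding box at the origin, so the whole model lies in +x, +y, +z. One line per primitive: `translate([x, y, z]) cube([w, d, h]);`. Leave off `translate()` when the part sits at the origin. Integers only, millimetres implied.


cube([147, 125, 2821]);


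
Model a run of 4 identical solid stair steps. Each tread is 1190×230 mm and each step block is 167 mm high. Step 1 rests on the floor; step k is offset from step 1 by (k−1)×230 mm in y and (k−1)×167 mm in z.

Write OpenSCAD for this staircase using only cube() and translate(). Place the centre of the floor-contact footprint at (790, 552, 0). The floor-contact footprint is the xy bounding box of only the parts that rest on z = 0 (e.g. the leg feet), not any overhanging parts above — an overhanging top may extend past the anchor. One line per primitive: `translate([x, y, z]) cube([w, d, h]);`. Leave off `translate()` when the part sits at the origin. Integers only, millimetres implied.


translate([195, 437, 0]) cube([1190, 230, 167]);
translate([195, 667, 167]) cube([1190, 230, 167]);
translate([195, 897, 334]) cube([1190, 230, 167]);
translate([195, 1127, 501]) cube([1190, 230, 167]);


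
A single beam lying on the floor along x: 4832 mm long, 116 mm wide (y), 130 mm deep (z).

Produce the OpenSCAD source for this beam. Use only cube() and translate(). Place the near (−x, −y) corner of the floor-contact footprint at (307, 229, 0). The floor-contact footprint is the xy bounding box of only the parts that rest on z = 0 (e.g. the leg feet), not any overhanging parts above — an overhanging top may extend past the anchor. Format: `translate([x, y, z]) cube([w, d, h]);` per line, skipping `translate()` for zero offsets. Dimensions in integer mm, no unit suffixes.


translate([307, 229, 0]) cube([4832, 116, 130]);


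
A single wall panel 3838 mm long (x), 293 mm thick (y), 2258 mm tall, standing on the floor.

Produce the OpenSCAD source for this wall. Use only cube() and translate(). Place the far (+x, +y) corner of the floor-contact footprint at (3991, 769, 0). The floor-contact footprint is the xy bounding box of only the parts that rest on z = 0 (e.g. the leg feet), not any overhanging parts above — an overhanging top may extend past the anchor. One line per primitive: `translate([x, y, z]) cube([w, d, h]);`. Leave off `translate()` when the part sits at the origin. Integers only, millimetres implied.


translate([153, 476, 0]) cube([3838, 293, 2258]);


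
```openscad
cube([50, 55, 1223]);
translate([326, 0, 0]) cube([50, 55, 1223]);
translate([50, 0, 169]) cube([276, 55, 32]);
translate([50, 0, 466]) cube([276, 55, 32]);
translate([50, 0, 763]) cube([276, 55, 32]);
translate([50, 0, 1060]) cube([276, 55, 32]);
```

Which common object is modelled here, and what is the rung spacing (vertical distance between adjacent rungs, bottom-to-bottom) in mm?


A ladder. The rung spacing is 297 mm.

Two tall 50×55 posts with 4 short bars between them — a ladder. Adjacent rungs sit at z = 169 and z = 466, so the spacing is 466 − 169 = 297 mm.


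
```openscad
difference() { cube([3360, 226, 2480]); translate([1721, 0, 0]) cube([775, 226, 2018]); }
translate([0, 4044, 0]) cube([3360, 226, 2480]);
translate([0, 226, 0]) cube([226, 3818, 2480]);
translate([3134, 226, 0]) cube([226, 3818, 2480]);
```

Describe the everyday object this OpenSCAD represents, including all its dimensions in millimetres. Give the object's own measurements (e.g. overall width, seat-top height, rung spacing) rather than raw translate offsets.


A single room: four walls, each 2480 mm tall and 226 mm thick, enclosing an outside footprint 3360×4270 mm (x × y), no floor or roof. The front and back walls (−y and +y sides) run the full x-width; the side walls fit between their inner faces. A door opening 775 mm wide and 2018 mm tall is cut through the front wall from the floor up, its −x edge 1721 mm from the wall's −x end.


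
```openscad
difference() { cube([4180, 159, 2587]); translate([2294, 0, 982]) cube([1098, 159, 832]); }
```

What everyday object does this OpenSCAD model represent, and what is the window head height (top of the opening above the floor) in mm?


A wall with a window opening. The window head height is 1814 mm.

A wall with a rectangular opening subtracted — a window. Sill at z = 982, opening 832 mm tall, so the head is at 982 + 832 = 1814 mm.


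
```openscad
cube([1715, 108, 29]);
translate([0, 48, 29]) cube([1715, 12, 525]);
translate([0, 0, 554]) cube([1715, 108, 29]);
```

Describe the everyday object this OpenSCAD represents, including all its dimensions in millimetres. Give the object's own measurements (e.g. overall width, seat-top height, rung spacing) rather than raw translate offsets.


An I-beam lying along x, 1715 mm long. Overall section height 583 mm. Two flanges 108 mm wide (y) and 29 mm thick, one on the floor and one at the top; a web 12 mm thick runs between them, centred on the flange width.


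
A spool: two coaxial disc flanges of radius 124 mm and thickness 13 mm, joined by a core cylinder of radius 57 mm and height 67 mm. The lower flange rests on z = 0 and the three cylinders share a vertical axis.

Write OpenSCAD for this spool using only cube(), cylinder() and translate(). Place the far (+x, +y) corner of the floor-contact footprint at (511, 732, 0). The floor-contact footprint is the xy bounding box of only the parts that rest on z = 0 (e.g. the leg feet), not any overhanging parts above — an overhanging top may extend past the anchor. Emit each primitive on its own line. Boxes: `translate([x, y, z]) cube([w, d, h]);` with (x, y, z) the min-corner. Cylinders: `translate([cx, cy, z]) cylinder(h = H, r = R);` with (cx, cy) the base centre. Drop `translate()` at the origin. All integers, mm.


translate([387, 608, 0]) cylinder(h = 13, r = 124);
translate([387, 608, 13]) cylinder(h = 67, r = 57);
translate([387, 608, 80]) cylinder(h = 13, r = 124);


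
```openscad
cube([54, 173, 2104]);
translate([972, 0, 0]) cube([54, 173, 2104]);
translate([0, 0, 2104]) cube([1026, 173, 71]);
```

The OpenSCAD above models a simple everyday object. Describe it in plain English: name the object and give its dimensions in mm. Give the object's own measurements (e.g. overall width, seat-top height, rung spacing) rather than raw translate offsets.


A door frame. The clear opening is 918 mm wide and 2104 mm high. Two 54 mm wide jambs, 173 mm deep, stand either side of the opening from the floor to the top of the opening. A 71 mm thick head sits across the top of both jambs, spanning the full outside width of the frame.


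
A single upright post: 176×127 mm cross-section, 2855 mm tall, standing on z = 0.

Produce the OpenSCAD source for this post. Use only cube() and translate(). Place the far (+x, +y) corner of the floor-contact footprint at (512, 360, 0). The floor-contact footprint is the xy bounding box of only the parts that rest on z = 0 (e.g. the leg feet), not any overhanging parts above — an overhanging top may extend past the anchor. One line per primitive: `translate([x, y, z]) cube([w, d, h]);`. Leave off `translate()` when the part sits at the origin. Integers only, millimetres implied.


translate([336, 233, 0]) cube([176, 127, 2855]);


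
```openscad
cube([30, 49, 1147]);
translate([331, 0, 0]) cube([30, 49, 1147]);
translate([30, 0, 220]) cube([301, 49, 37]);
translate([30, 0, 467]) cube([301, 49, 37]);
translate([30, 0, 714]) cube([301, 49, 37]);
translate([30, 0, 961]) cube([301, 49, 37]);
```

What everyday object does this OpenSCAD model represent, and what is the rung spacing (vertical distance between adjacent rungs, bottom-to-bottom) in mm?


A ladder. The rung spacing is 247 mm.

Two tall 30×49 posts with 4 short bars between them — a ladder. Adjacent rungs sit at z = 220 and z = 467, so the spacing is 467 − 220 = 247 mm.


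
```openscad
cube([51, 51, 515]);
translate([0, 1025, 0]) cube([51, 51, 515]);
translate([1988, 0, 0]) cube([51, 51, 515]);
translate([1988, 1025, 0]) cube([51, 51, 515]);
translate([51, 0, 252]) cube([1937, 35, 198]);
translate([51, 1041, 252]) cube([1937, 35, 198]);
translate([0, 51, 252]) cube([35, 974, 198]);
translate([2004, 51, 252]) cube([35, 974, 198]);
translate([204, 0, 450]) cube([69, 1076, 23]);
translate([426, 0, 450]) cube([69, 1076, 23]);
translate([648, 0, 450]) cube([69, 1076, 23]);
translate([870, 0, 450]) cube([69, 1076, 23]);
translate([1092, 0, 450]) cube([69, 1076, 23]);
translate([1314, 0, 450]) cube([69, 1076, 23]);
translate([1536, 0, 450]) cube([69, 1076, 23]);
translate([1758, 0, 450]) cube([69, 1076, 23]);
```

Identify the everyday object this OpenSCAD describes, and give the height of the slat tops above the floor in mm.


A bed frame. The slat-top height is 473 mm.

Four posts, four rails, and a row of slats — a bed frame. Slats sit on the rails at z = 252 + 198 = 450; with slat thickness 23, the top is 473 mm.


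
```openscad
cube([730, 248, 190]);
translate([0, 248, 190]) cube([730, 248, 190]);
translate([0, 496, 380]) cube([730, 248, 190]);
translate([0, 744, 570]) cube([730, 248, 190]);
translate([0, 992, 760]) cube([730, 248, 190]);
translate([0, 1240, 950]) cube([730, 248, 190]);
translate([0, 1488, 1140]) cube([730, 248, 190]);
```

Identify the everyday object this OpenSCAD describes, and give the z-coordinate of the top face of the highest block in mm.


A staircase. The total rise is 1330 mm.

7 identical blocks, each offset up and back from the previous — a staircase. Each step is 190 mm tall and there are 7 of them, so the total rise is 7 × 190 = 1330 mm.


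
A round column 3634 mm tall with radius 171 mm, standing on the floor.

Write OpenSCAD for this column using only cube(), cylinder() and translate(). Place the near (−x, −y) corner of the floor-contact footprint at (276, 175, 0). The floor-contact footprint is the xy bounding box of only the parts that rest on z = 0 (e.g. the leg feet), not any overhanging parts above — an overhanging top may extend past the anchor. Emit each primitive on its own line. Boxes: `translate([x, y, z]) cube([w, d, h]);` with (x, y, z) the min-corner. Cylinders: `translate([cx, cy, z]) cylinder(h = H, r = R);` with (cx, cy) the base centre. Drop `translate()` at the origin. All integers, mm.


translate([447, 346, 0]) cylinder(h = 3634, r = 171);


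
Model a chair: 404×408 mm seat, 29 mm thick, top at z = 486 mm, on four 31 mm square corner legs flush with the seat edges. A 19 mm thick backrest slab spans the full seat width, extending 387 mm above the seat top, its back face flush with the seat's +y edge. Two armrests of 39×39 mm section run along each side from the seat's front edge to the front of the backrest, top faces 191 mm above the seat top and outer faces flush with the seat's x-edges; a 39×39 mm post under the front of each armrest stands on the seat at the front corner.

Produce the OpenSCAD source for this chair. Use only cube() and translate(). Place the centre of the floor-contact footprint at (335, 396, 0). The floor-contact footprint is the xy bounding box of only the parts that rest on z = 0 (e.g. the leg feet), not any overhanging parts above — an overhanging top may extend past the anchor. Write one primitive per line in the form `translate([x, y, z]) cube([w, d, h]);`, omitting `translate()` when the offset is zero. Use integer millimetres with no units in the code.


// leg_h = 486 - 29 = 457
// arm post h = 191 - 39 = 152
translate([133, 192, 457]) cube([404, 408, 29]);
translate([133, 192, 0]) cube([31, 31, 457]);
translate([506, 192, 0]) cube([31, 31, 457]);
translate([133, 569, 0]) cube([31, 31, 457]);
translate([506, 569, 0]) cube([31, 31, 457]);
translate([133, 581, 486]) cube([404, 19, 387]);
translate([133, 192, 638]) cube([39, 389, 39]);
translate([498, 192, 638]) cube([39, 389, 39]);
translate([133, 192, 486]) cube([39, 39, 152]);
translate([498, 192, 486]) cube([39, 39, 152]);


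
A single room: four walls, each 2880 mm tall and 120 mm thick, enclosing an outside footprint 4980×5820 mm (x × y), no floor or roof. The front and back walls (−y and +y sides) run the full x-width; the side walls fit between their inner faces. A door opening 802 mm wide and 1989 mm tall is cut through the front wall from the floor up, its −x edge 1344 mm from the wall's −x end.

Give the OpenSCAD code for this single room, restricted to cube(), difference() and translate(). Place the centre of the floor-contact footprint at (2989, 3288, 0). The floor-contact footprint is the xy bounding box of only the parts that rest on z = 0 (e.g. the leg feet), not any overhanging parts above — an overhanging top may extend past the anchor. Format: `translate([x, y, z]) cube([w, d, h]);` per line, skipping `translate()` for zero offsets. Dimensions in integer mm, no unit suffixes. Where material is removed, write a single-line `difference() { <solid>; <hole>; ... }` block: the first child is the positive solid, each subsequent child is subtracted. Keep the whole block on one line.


difference() { translate([499, 378, 0]) cube([4980, 120, 2880]); translate([1843, 378, 0]) cube([802, 120, 1989]); }
translate([499, 6078, 0]) cube([4980, 120, 2880]);
translate([499, 498, 0]) cube([120, 5580, 2880]);
translate([5359, 498, 0]) cube([120, 5580, 2880]);


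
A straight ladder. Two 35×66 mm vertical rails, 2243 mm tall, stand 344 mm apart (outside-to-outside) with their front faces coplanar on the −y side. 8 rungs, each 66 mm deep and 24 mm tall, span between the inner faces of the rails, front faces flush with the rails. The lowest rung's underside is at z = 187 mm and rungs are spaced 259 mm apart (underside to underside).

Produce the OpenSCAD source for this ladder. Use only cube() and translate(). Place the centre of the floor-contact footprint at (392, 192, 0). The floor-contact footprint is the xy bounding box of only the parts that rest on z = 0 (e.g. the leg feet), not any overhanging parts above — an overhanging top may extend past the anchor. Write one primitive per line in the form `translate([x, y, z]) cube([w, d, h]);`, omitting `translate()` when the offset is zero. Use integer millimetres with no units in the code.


translate([220, 159, 0]) cube([35, 66, 2243]);
translate([529, 159, 0]) cube([35, 66, 2243]);
translate([255, 159, 187]) cube([274, 66, 24]);
translate([255, 159, 446]) cube([274, 66, 24]);
translate([255, 159, 705]) cube([274, 66, 24]);
translate([255, 159, 964]) cube([274, 66, 24]);
translate([255, 159, 1223]) cube([274, 66, 24]);
translate([255, 159, 1482]) cube([274, 66, 24]);
translate([255, 159, 1741]) cube([274, 66, 24]);
translate([255, 159, 2000]) cube([274, 66, 24]);


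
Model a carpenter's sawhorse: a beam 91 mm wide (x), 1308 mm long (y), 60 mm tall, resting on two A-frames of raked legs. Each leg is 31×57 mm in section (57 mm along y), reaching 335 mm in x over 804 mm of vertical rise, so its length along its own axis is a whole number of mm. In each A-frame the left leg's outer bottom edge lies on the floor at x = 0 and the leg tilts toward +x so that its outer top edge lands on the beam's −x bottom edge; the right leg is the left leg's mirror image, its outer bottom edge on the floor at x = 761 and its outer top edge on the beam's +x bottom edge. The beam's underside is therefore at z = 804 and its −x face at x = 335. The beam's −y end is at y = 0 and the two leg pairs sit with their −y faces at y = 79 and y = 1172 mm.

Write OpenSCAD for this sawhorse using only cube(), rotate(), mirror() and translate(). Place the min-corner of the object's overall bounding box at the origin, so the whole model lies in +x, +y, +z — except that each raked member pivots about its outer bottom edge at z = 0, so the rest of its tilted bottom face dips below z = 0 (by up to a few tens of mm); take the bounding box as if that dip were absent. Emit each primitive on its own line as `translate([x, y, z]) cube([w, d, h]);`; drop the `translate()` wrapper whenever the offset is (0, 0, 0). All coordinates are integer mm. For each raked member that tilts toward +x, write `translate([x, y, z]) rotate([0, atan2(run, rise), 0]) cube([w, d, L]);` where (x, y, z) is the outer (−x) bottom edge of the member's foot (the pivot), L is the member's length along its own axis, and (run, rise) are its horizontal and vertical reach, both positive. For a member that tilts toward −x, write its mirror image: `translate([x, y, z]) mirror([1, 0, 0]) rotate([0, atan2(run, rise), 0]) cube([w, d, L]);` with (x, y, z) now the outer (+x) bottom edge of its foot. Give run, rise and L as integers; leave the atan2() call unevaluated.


translate([335, 0, 804]) cube([91, 1308, 60]);
translate([0, 79, 0]) rotate([0, atan2(335, 804), 0]) cube([31, 57, 871]);
translate([761, 79, 0]) mirror([1, 0, 0]) rotate([0, atan2(335, 804), 0]) cube([31, 57, 871]);
translate([0, 1172, 0]) rotate([0, atan2(335, 804), 0]) cube([31, 57, 871]);
translate([761, 1172, 0]) mirror([1, 0, 0]) rotate([0, atan2(335, 804), 0]) cube([31, 57, 871]);


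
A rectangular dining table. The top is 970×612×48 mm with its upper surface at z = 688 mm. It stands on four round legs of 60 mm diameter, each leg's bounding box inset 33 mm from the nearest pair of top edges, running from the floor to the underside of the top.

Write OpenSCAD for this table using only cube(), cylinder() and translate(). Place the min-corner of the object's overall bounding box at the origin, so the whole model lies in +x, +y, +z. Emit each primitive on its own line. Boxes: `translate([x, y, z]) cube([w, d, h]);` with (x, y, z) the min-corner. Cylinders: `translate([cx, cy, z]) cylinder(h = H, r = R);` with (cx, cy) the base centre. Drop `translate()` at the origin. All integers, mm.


// leg_h = 688 - 48 = 640
translate([0, 0, 640]) cube([970, 612, 48]);
translate([63, 63, 0]) cylinder(h = 640, r = 30);
translate([907, 63, 0]) cylinder(h = 640, r = 30);
translate([63, 549, 0]) cylinder(h = 640, r = 30);
translate([907, 549, 0]) cylinder(h = 640, r = 30);


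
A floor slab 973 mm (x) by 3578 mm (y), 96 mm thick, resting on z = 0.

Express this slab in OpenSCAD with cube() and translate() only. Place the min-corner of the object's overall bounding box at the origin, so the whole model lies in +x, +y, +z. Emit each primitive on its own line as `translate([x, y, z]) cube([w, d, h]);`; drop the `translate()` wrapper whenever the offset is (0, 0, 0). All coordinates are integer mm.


cube([973, 3578, 96]);


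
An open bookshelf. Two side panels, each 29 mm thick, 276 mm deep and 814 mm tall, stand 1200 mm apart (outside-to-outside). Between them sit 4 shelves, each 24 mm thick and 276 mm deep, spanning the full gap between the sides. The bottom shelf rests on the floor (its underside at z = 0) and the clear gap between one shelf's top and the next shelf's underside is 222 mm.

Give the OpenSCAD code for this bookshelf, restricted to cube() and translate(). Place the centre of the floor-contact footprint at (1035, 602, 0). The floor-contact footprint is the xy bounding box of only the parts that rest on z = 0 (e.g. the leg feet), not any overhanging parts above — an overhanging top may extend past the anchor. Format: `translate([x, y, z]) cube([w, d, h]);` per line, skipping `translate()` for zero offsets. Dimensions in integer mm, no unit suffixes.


translate([435, 464, 0]) cube([29, 276, 814]);
translate([1606, 464, 0]) cube([29, 276, 814]);
translate([464, 464, 0]) cube([1142, 276, 24]);
translate([464, 464, 246]) cube([1142, 276, 24]);
translate([464, 464, 492]) cube([1142, 276, 24]);
translate([464, 464, 738]) cube([1142, 276, 24]);


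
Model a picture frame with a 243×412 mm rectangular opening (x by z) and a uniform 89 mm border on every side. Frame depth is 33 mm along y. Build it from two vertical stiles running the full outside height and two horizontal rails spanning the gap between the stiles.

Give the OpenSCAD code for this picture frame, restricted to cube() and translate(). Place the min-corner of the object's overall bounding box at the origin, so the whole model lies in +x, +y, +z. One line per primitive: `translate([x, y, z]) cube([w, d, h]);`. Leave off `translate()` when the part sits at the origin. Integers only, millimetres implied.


cube([89, 33, 590]);
translate([332, 0, 0]) cube([89, 33, 590]);
translate([89, 0, 0]) cube([243, 33, 89]);
translate([89, 0, 501]) cube([243, 33, 89]);


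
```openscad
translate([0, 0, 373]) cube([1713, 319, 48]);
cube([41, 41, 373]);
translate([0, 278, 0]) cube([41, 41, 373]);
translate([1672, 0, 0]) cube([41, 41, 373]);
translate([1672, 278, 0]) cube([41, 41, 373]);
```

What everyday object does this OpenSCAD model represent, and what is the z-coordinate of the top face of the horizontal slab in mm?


A bench. The seat-top height is 421 mm.

A long slab on four corner posts — a bench. The slab sits at z = 373 with thickness 48, so the top is 373 + 48 = 421 mm.


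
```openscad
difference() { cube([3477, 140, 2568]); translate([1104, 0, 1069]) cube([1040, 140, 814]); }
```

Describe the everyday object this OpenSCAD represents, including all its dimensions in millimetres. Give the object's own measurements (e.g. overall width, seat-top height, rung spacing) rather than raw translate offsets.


A wall 3477 mm long (x), 140 mm thick (y), 2568 mm tall, with a rectangular window opening cut through it. The opening is 1040 mm wide and 814 mm tall; its sill is at z = 1069 mm and its near (−x) edge is 1104 mm from the wall's −x end. The opening passes through the full wall thickness.


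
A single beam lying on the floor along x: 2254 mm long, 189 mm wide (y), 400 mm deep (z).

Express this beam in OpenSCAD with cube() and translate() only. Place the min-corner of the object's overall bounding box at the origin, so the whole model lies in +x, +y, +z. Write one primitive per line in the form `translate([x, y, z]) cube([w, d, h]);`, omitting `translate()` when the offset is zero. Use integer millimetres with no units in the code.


cube([2254, 189, 400]);


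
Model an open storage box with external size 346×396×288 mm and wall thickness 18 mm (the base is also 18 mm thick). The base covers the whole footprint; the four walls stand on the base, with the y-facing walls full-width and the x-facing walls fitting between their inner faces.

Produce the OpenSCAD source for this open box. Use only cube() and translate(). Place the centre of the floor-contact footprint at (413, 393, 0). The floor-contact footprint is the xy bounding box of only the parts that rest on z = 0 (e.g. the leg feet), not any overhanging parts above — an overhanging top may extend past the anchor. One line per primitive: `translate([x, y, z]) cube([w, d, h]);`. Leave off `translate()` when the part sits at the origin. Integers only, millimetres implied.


translate([240, 195, 0]) cube([346, 396, 18]);
translate([240, 195, 18]) cube([346, 18, 270]);
translate([240, 573, 18]) cube([346, 18, 270]);
translate([240, 213, 18]) cube([18, 360, 270]);
translate([568, 213, 18]) cube([18, 360, 270]);


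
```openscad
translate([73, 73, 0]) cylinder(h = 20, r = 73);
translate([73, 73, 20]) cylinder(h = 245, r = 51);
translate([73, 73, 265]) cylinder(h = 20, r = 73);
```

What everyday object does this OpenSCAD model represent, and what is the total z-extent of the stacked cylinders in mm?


A spool. The overall height is 285 mm.

Three coaxial cylinders, large–small–large — a spool. Two 20 mm flanges and a 245 mm core give 20 + 245 + 20 = 285 mm.


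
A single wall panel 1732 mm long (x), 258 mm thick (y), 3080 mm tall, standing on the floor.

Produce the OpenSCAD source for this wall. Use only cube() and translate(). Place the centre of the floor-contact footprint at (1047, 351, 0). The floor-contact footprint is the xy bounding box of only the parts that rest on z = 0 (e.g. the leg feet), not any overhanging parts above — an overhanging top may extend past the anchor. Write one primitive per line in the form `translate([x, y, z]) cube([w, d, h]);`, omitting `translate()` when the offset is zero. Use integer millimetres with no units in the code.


translate([181, 222, 0]) cube([1732, 258, 3080]);


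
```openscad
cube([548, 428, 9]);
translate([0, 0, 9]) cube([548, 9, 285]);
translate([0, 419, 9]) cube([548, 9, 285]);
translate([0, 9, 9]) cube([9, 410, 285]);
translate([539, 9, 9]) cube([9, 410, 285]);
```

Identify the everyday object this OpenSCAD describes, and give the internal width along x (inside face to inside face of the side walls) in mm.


An open box. The internal width is 530 mm.

A 548×428 base slab with four walls standing on it — an open box. The base is 548 mm wide and the walls are 9 mm thick, so the internal width is 548 − 2 × 9 = 530 mm.


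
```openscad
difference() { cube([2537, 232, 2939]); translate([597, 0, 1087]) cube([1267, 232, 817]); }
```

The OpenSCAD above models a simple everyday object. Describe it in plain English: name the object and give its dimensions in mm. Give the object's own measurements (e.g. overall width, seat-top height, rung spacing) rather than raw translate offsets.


A wall 2537 mm long (x), 232 mm thick (y), 2939 mm tall, with a rectangular window opening cut through it. The opening is 1267 mm wide and 817 mm tall; its sill is at z = 1087 mm and its near (−x) edge is 597 mm from the wall's −x end. The opening passes through the full wall thickness.


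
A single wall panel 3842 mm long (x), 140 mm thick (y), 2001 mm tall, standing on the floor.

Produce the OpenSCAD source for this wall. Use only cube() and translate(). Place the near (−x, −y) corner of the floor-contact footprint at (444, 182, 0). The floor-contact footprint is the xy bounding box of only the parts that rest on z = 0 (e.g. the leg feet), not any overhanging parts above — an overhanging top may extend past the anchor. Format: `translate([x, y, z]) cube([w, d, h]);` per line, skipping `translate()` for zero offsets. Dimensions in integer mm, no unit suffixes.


translate([444, 182, 0]) cube([3842, 140, 2001]);


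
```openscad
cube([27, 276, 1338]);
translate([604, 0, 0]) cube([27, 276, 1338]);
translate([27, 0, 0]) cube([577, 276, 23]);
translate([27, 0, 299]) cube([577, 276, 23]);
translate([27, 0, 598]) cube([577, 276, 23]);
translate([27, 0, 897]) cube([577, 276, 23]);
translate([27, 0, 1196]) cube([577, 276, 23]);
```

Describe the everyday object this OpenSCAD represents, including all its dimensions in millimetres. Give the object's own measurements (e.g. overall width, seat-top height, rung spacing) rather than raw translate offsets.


An open bookshelf. Two side panels, each 27 mm thick, 276 mm deep and 1338 mm tall, stand 631 mm apart (outside-to-outside). Between them sit 5 shelves, each 23 mm thick and 276 mm deep, spanning the full gap between the sides. The bottom shelf rests on the floor (its underside at z = 0) and the clear gap between one shelf's top and the next shelf's underside is 276 mm.


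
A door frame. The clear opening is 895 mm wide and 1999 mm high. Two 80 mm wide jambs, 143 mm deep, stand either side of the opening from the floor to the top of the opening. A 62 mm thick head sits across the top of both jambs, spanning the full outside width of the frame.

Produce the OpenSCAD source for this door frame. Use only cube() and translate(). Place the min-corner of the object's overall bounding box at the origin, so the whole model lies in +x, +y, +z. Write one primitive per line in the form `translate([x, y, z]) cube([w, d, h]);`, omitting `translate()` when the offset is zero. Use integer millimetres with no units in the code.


cube([80, 143, 1999]);
translate([975, 0, 0]) cube([80, 143, 1999]);
translate([0, 0, 1999]) cube([1055, 143, 62]);


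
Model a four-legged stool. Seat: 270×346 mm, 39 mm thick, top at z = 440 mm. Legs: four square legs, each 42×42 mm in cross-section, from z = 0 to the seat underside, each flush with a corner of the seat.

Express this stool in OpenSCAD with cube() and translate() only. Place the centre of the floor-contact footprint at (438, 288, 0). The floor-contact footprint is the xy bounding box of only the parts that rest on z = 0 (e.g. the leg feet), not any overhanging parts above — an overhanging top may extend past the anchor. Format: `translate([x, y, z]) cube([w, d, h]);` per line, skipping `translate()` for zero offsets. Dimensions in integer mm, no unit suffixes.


// leg_h = 440 - 39 = 401
translate([303, 115, 401]) cube([270, 346, 39]);
translate([303, 115, 0]) cube([42, 42, 401]);
translate([531, 115, 0]) cube([42, 42, 401]);
translate([303, 419, 0]) cube([42, 42, 401]);
translate([531, 419, 0]) cube([42, 42, 401]);
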